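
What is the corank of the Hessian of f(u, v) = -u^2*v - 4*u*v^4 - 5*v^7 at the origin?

The Hessian at 0 is [[0, 0], [0, 0]] of rank 0; hence corank 2.

2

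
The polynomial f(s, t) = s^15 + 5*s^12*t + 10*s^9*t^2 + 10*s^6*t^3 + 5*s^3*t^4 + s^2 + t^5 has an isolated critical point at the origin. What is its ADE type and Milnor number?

Type A4, Milnor number mu = 4.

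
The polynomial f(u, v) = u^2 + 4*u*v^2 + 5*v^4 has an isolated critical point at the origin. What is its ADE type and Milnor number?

Type A3, Milnor number mu = 3.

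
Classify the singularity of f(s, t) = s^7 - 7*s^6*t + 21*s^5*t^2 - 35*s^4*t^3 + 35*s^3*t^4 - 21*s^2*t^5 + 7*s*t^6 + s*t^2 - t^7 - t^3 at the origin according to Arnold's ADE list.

D_8

The Hessian of f at 0 is [[0, 0], [0, 0]] with rank 0, so corank 2. A Groebner basis of the Jacobian ideal J(f) in C{s,t} is {s^6 + t^2/7, t^3, s*t - t^2}; counting standard monomials gives mu = 8. Corank 2; j^3 = t^2*(s - t) has shape L^2 M (L != M), so D-series; mu = 8 gives D_8.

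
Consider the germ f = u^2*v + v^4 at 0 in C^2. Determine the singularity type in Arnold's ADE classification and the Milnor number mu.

Type D_5, Milnor number mu = 5.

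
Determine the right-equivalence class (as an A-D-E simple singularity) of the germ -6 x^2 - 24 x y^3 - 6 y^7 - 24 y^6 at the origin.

The Hessian of f at 0 is [[-12, 0], [0, 0]] with rank 1, so corank 1. A Groebner basis of the Jacobian ideal J(f) in C{x,y} is {x/2 + y^3, x^2}; counting standard monomials gives mu = 6. Corank 1: A-series; mu = 6 gives A_6.

A_6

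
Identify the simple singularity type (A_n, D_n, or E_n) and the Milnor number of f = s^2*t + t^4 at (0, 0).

The Hessian of f at 0 is [[0, 0], [0, 0]] with rank 0, so corank 2. A Groebner basis of the Jacobian ideal J(f) in C{s,t} is {s^3, s^2/4 + t^3, s*t}; counting standard monomials gives mu = 5. Corank 2; j^3 = s^2*t has shape L^2 M (L != M), so D-series; mu = 5 gives D_5.

Type D_5, Milnor number mu = 5.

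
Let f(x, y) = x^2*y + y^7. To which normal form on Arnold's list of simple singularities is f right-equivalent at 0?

D_{8}

The Hessian of f at 0 has rank 0. Corank 2; j^3 = x^2*y has shape L^2 M (L != M), so D-series; mu = 8 gives D_8.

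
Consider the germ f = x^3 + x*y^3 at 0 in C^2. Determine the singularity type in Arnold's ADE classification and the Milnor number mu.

Type E7, Milnor number mu = 7.

The Hessian of f at 0 is [[0, 0], [0, 0]] with rank 0, so corank 2. A Groebner basis of the Jacobian ideal J(f) in C{x,y} is {x^3, x*y^2, 3*x^2 + y^3}; counting standard monomials gives mu = 7. Corank 2; j^3 = x^3 is a perfect cube, so E-series; the 4-jet and mu = 7 give E_7.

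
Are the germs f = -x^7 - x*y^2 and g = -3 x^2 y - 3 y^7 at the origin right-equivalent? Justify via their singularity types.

Yes.

The Hessian of f at 0 has rank 0. Corank 2; j^3 = -x*y^2 has shape L^2 M (L != M), so D-series; mu = 8 gives D_8. The Hessian of g at 0 has rank 0. Corank 2; j^3 = -3*x^2*y has shape L^2 M (L != M), so D-series; mu = 8 gives D_8. Both have type D_8, hence right-equivalent.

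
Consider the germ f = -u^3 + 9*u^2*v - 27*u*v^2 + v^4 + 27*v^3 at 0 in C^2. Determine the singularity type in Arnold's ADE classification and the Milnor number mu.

Type E6, Milnor number mu = 6.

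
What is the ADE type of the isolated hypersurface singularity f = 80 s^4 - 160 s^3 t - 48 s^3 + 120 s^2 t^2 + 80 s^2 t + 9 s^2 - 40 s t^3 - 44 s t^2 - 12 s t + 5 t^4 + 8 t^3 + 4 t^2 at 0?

A3

The Hessian of f at 0 has rank 1. Corank 1: A-series; mu = 3 gives A_3.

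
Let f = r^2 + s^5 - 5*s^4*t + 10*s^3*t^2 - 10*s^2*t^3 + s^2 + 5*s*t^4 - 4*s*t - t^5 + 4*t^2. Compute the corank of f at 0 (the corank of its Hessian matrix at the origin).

1

Hessian at 0 has rank 2.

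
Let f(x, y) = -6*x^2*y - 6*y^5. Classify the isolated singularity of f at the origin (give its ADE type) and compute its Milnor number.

The Hessian of f at 0 is [[0, 0], [0, 0]] with rank 0, so corank 2. A Groebner basis of the Jacobian ideal J(f) in C{x,y} is {x^2/5 + y^4, x^3, x*y}; counting standard monomials gives mu = 6. Corank 2; j^3 = -6*x^2*y has shape L^2 M (L != M), so D-series; mu = 6 gives D_6.

Type D6, Milnor number mu = 6.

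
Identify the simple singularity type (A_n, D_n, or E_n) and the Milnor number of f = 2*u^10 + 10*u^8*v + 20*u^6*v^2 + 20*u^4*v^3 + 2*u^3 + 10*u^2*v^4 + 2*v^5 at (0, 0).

Type E_8, Milnor number mu = 8.

The Hessian of f at 0 is [[0, 0], [0, 0]] with rank 0, so corank 2. A Groebner basis of the Jacobian ideal J(f) in C{u,v} is {v^4, u^2}; counting standard monomials gives mu = 8. Corank 2; j^3 = 2*u^3 is a perfect cube, so E-series; the 5-jet and mu = 8 give E_8.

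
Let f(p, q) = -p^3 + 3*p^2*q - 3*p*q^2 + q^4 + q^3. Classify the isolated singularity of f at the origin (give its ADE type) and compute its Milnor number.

Type E6, Milnor number mu = 6.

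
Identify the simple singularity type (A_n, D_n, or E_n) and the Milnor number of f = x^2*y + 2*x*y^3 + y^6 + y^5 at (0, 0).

The Hessian of f at 0 has rank 0. Corank 2; j^3 = x^2*y has shape L^2 M (L != M), so D-series; mu = 7 gives D_7.

Type D_7, Milnor number mu = 7.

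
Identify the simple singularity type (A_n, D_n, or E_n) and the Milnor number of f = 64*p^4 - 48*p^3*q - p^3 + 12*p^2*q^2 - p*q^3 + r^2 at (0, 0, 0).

Type E_7, Milnor number mu = 7.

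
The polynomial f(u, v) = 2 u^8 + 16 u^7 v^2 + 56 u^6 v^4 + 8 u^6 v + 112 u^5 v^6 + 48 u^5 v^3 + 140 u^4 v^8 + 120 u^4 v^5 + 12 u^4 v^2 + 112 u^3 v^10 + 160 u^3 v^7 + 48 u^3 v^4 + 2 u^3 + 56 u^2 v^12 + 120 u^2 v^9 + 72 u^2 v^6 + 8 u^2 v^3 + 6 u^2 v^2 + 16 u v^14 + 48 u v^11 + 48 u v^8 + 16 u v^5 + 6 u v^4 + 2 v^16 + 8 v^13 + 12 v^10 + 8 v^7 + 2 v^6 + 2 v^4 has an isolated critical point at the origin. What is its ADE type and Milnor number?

The Hessian of f at 0 is [[0, 0], [0, 0]] with rank 0, so corank 2. A Groebner basis of the Jacobian ideal J(f) in C{u,v} is {u^3, u^2*v, u^2/2 + u*v^2, v^3}; counting standard monomials gives mu = 6. Corank 2; j^3 = 2*u^3 is a perfect cube, so E-series; the 4-jet and mu = 6 give E_6.

Type E_{6}, Milnor number mu = 6.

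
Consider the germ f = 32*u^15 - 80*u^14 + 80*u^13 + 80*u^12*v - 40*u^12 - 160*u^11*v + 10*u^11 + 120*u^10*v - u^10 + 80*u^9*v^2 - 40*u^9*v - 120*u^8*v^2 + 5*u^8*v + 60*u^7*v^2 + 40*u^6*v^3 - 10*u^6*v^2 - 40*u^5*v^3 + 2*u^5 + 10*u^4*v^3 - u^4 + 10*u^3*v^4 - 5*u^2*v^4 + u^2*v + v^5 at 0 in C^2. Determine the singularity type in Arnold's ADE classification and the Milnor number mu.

Type D_6, Milnor number mu = 6.

The Hessian of f at 0 is [[0, 0], [0, 0]] with rank 0, so corank 2. A Groebner basis of the Jacobian ideal J(f) in C{u,v} is {u^2/5 + v^4, u^3, u*v}; counting standard monomials gives mu = 6. Corank 2; j^3 = u^2*v has shape L^2 M (L != M), so D-series; mu = 6 gives D_6.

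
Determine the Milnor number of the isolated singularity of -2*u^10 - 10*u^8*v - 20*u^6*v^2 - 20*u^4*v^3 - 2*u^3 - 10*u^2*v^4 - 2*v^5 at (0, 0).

8

The Hessian of f at 0 has rank 0. Corank 2; j^3 = -2*u^3 is a perfect cube, so E-series; the 5-jet and mu = 8 give E_8.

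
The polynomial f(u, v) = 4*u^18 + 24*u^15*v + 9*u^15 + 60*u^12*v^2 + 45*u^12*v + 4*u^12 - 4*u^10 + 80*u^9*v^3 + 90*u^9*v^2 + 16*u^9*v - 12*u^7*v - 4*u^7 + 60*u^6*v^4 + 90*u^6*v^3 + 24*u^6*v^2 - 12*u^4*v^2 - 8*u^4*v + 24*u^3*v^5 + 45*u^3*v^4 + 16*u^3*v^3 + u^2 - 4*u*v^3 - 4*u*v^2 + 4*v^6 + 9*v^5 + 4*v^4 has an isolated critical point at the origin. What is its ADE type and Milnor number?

Type A_{4}, Milnor number mu = 4.

The Hessian of f at 0 has rank 1. Corank 1: A-series; mu = 4 gives A_4.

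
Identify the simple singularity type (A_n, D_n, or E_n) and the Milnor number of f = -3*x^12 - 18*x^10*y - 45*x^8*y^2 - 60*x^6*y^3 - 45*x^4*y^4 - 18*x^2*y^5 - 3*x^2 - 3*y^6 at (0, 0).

Type A5, Milnor number mu = 5.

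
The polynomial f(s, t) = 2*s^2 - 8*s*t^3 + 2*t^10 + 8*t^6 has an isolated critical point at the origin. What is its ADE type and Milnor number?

Type A_{9}, Milnor number mu = 9.

The Hessian of f at 0 has rank 1. Corank 1: A-series; mu = 9 gives A_9.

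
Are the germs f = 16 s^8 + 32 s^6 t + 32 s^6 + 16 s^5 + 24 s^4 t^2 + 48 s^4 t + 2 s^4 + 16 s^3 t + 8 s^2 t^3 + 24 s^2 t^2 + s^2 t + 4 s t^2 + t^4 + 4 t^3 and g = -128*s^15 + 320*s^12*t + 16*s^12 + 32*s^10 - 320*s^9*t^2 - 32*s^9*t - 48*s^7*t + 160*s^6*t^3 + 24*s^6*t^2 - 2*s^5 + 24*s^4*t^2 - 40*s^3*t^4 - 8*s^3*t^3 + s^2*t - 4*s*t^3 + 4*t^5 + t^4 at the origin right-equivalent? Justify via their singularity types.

The Hessian of f at 0 has rank 0. Corank 2; j^3 = t*(s + 2*t)^2 has shape L^2 M (L != M), so D-series; mu = 5 gives D_5. The Hessian of g at 0 has rank 0. Corank 2; j^3 = s^2*t has shape L^2 M (L != M), so D-series; mu = 5 gives D_5. Both have type D_5, hence right-equivalent.

Yes.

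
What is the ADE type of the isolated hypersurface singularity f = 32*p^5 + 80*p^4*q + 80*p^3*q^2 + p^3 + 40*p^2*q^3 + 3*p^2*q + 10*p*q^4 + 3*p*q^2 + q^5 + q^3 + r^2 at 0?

E8

The Hessian of f at 0 has rank 1. Corank 2; j^3 = (p + q)^3 is a perfect cube, so E-series; the 5-jet and mu = 8 give E_8.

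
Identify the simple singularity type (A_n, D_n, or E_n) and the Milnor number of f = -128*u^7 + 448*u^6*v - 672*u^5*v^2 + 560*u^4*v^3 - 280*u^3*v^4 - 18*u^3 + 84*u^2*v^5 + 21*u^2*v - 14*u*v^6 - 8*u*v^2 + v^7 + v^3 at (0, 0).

Type D_{8}, Milnor number mu = 8.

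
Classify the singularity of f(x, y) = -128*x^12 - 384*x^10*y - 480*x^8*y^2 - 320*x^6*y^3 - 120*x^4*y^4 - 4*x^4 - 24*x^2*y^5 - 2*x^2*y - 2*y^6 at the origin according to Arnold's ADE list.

D_7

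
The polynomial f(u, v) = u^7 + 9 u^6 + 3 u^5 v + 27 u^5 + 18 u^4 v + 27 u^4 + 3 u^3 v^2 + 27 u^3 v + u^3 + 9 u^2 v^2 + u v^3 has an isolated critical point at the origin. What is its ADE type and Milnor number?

Type E7, Milnor number mu = 7.

The Hessian of f at 0 is [[0, 0], [0, 0]] with rank 0, so corank 2. A Groebner basis of the Jacobian ideal J(f) in C{u,v} is {u^2/3 + v^4 + v^3/9, u^3, u^2*v - u^2/9 - v^3/27, 2*u^2/3 + u*v^2 + 2*v^3/9}; counting standard monomials gives mu = 7. Corank 2; j^3 = u^3 is a perfect cube, so E-series; the 4-jet and mu = 7 give E_7.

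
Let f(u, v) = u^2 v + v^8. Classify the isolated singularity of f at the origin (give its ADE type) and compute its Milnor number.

The Hessian of f at 0 is [[0, 0], [0, 0]] with rank 0, so corank 2. A Groebner basis of the Jacobian ideal J(f) in C{u,v} is {u^2/8 + v^7, u^3, u*v}; counting standard monomials gives mu = 9. Corank 2; j^3 = u^2*v has shape L^2 M (L != M), so D-series; mu = 9 gives D_9.

Type D_9, Milnor number mu = 9.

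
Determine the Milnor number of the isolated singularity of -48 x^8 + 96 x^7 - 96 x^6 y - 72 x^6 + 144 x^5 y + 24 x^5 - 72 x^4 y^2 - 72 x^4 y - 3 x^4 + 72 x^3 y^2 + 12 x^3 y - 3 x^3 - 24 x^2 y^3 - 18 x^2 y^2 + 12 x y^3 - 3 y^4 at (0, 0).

6

The Hessian of f at 0 is [[0, 0], [0, 0]] with rank 0, so corank 2. A Groebner basis of the Jacobian ideal J(f) in C{x,y} is {y^4, x*y^2 - y^3/3, x^2}; counting standard monomials gives mu = 6. Corank 2; j^3 = -3*x^3 is a perfect cube, so E-series; the 4-jet and mu = 6 give E_6.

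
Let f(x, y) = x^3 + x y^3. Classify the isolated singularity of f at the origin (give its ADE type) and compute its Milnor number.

Type E_{7}, Milnor number mu = 7.

The Hessian of f at 0 has rank 0. Corank 2; j^3 = x^3 is a perfect cube, so E-series; the 4-jet and mu = 7 give E_7.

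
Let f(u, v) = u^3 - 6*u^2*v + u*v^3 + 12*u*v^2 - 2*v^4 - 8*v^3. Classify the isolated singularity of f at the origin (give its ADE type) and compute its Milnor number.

Type E_{7}, Milnor number mu = 7.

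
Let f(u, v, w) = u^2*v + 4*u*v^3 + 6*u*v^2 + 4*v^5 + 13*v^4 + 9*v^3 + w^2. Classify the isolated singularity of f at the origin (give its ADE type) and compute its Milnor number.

Type D_5, Milnor number mu = 5.

The Hessian of f at 0 has rank 1. Corank 2; j^3 = v*(u + 3*v)^2 has shape L^2 M (L != M), so D-series; mu = 5 gives D_5.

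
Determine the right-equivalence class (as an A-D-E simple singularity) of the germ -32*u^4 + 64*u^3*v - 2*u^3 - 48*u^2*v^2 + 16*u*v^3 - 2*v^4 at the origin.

E_{6}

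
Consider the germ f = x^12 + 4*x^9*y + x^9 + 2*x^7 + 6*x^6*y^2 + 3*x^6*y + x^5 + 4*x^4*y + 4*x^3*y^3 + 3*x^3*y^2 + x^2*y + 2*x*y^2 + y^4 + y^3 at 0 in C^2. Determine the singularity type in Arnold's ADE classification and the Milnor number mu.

Type D5, Milnor number mu = 5.

The Hessian of f at 0 has rank 0. Corank 2; j^3 = y*(x + y)^2 has shape L^2 M (L != M), so D-series; mu = 5 gives D_5.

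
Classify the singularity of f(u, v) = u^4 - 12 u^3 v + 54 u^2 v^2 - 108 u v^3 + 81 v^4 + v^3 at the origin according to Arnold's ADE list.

E6

The Hessian of f at 0 has rank 0. Corank 2; j^3 = v^3 is a perfect cube, so E-series; the 4-jet and mu = 6 give E_6.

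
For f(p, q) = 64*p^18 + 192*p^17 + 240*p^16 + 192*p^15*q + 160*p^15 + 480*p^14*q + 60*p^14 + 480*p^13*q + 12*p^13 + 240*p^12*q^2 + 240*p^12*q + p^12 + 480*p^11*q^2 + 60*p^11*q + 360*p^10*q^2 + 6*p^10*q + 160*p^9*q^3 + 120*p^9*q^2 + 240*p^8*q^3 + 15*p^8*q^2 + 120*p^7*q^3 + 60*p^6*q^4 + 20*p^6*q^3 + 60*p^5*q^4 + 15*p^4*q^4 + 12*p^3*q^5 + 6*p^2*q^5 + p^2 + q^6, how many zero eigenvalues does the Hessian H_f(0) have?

1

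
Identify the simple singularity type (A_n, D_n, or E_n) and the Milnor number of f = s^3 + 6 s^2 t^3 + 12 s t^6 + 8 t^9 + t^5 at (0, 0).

The Hessian of f at 0 has rank 0. Corank 2; j^3 = s^3 is a perfect cube, so E-series; the 5-jet and mu = 8 give E_8.

Type E8, Milnor number mu = 8.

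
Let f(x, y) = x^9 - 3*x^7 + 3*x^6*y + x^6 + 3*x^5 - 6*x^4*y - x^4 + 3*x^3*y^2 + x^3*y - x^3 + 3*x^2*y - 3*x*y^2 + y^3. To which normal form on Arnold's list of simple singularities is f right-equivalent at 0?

E_7

The Hessian of f at 0 has rank 0. Corank 2; j^3 = -(x - y)^3 is a perfect cube, so E-series; the 4-jet and mu = 7 give E_7.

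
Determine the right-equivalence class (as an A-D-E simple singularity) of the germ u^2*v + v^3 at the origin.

The Hessian of f at 0 has rank 0. Corank 2; j^3 = v*(u^2 + v^2) splits into three distinct lines over C (the quadratic factor has nonzero discriminant), so D_4.

D4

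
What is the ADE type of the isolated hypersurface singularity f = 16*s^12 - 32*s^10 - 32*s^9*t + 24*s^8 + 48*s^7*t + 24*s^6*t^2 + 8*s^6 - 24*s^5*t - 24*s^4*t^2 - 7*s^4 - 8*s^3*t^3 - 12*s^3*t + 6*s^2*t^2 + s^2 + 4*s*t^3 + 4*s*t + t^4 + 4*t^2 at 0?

A3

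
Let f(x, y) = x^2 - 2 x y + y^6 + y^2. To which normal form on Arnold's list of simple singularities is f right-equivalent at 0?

A5

The Hessian of f at 0 has rank 1. Corank 1: A-series; mu = 5 gives A_5.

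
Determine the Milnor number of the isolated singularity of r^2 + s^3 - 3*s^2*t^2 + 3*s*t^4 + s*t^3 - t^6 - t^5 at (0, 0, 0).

The Hessian of f at 0 has rank 1. Corank 2; j^3 = s^3 is a perfect cube, so E-series; the 4-jet and mu = 7 give E_7.

7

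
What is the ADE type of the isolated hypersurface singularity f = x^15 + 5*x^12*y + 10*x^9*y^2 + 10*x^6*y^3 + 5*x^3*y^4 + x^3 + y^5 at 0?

E8

The Hessian of f at 0 is [[0, 0], [0, 0]] with rank 0, so corank 2. A Groebner basis of the Jacobian ideal J(f) in C{x,y} is {y^4, x^2}; counting standard monomials gives mu = 8. Corank 2; j^3 = x^3 is a perfect cube, so E-series; the 5-jet and mu = 8 give E_8.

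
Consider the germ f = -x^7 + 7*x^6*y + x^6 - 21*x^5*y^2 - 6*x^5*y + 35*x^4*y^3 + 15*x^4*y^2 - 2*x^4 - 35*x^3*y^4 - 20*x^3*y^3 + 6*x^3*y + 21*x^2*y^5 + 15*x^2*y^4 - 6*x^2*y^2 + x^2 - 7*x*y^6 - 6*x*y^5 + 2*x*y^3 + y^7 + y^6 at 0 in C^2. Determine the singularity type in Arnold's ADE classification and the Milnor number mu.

Type A6, Milnor number mu = 6.

The Hessian of f at 0 has rank 1. Corank 1: A-series; mu = 6 gives A_6.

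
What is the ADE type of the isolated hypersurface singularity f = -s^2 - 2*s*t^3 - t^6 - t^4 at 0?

A_{3}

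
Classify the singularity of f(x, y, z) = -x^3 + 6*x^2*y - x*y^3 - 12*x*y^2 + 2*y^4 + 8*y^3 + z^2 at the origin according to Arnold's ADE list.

The Hessian of f at 0 is [[0, 0, 0], [0, 0, 0], [0, 0, 2]] with rank 1, so corank 2. A Groebner basis of the Jacobian ideal J(f) in C{x,y,z} is {x^3 - 6*x^2*y - 48*x^2 + 192*x*y - 192*y^2, 6*x^2 + x*y^2 - 24*x*y + 24*y^2, 3*x^2 - 12*x*y + y^3 + 12*y^2, z}; counting standard monomials gives mu = 7. Corank 2; j^3 = -(x - 2*y)^3 is a perfect cube, so E-series; the 4-jet and mu = 7 give E_7.

E_{7}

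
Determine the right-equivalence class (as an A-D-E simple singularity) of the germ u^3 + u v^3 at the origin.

The Hessian of f at 0 has rank 0. Corank 2; j^3 = u^3 is a perfect cube, so E-series; the 4-jet and mu = 7 give E_7.

E_7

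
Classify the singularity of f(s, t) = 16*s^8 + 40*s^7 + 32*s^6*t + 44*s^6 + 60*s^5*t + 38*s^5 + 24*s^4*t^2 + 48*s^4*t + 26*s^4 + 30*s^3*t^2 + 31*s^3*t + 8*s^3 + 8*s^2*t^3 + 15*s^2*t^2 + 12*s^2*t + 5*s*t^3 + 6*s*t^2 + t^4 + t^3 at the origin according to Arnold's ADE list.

The Hessian of f at 0 has rank 0. Corank 2; j^3 = (2*s + t)^3 is a perfect cube, so E-series; the 4-jet and mu = 7 give E_7.

E_7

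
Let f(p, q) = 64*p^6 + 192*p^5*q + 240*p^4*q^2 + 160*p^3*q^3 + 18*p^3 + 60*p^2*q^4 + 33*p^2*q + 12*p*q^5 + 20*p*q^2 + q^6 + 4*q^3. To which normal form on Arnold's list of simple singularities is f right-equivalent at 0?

D_7

The Hessian of f at 0 has rank 0. Corank 2; j^3 = (2*p + q)*(3*p + 2*q)^2 has shape L^2 M (L != M), so D-series; mu = 7 gives D_7.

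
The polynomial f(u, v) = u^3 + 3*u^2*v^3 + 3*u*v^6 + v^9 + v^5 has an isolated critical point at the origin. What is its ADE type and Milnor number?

Type E_8, Milnor number mu = 8.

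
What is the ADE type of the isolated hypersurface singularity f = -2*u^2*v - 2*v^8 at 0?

The Hessian of f at 0 has rank 0. Corank 2; j^3 = -2*u^2*v has shape L^2 M (L != M), so D-series; mu = 9 gives D_9.

D_{9}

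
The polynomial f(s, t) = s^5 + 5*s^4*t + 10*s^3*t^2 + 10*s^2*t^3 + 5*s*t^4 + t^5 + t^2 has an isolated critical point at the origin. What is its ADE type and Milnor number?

The Hessian of f at 0 has rank 1. Corank 1: A-series; mu = 4 gives A_4.

Type A_{4}, Milnor number mu = 4.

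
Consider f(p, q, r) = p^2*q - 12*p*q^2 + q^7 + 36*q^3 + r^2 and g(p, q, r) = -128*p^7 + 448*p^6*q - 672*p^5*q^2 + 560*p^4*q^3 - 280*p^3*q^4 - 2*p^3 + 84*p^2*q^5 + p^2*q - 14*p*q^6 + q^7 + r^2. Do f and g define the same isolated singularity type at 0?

The Hessian of f at 0 has rank 1. Corank 2; j^3 = q*(p - 6*q)^2 has shape L^2 M (L != M), so D-series; mu = 8 gives D_8. The Hessian of g at 0 has rank 1. Corank 2; j^3 = -p^2*(2*p - q) has shape L^2 M (L != M), so D-series; mu = 8 gives D_8. Both have type D_8, hence right-equivalent.

Yes.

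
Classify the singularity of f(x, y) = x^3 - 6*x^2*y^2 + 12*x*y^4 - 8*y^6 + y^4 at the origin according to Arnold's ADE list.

The Hessian of f at 0 has rank 0. Corank 2; j^3 = x^3 is a perfect cube, so E-series; the 4-jet and mu = 6 give E_6.

E6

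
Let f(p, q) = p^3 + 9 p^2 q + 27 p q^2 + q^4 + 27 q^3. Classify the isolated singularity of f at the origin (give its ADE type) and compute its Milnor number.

Type E_{6}, Milnor number mu = 6.

The Hessian of f at 0 has rank 0. Corank 2; j^3 = (p + 3*q)^3 is a perfect cube, so E-series; the 4-jet and mu = 6 give E_6.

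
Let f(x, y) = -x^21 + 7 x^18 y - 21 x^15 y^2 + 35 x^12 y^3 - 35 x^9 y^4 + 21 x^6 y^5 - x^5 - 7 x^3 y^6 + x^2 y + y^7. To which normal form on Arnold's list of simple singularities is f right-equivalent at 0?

D_{8}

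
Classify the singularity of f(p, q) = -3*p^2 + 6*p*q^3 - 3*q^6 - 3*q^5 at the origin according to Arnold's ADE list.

A_4

The Hessian of f at 0 has rank 1. Corank 1: A-series; mu = 4 gives A_4.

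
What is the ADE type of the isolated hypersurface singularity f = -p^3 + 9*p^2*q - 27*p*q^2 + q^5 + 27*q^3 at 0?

E_{8}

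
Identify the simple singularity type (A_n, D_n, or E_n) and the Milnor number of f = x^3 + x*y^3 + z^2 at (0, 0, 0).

Type E7, Milnor number mu = 7.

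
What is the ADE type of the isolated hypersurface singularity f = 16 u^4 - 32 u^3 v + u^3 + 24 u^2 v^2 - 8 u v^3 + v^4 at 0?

The Hessian of f at 0 has rank 0. Corank 2; j^3 = u^3 is a perfect cube, so E-series; the 4-jet and mu = 6 give E_6.

E_6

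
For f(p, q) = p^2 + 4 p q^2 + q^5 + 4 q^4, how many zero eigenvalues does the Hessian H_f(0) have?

Hessian at 0 has rank 1.

1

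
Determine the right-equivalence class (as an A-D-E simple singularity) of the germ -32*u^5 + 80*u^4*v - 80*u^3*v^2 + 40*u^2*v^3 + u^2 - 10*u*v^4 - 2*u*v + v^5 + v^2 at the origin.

A_{4}

The Hessian of f at 0 has rank 1. Corank 1: A-series; mu = 4 gives A_4.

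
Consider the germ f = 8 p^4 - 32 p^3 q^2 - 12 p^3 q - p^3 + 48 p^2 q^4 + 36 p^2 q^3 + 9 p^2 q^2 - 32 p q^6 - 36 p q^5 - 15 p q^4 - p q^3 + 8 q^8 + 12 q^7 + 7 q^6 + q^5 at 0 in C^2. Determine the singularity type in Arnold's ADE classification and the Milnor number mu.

Type E_{7}, Milnor number mu = 7.

The Hessian of f at 0 has rank 0. Corank 2; j^3 = -p^3 is a perfect cube, so E-series; the 4-jet and mu = 7 give E_7.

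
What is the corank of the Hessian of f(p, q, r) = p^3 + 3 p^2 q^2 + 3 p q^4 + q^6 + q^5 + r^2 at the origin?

2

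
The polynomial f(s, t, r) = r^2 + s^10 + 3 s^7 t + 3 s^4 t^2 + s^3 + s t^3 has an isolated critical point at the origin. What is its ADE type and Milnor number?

The Hessian of f at 0 is [[0, 0, 0], [0, 0, 0], [0, 0, 2]] with rank 1, so corank 2. A Groebner basis of the Jacobian ideal J(f) in C{s,t,r} is {s^3, s*t^2, 3*s^2 + t^3, r}; counting standard monomials gives mu = 7. Corank 2; j^3 = s^3 is a perfect cube, so E-series; the 4-jet and mu = 7 give E_7.

Type E_7, Milnor number mu = 7.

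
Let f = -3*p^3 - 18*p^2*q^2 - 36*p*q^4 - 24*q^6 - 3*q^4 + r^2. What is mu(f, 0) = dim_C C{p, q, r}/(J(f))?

6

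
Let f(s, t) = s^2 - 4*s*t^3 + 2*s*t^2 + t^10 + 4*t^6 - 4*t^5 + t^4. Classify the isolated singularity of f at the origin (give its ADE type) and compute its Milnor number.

Type A9, Milnor number mu = 9.

The Hessian of f at 0 is [[2, 0], [0, 0]] with rank 1, so corank 1. A Groebner basis of the Jacobian ideal J(f) in C{s,t} is {s^4 + s^3/12 - s^2*t/8 - 5*s^2/48 - 7*s*t^2/48 - s*t/48 - s/96 - t^2/96, s^3*t + s^3/2 - s^2*t/2 - 3*s^2/8 - s*t^2/2 - s*t/16 - s/32 - t^2/32, s^3/3 + s^2*t^2 + s^2*t/2 + s^2/3 + 5*s*t^2/12 + s*t/24 + s/48 + t^2/48, -s/2 + t^3 - t^2/2}; counting standard monomials gives mu = 9. Corank 1: A-series; mu = 9 gives A_9.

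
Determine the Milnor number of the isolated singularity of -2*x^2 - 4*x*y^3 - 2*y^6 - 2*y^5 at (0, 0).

4

The Hessian of f at 0 has rank 1. Corank 1: A-series; mu = 4 gives A_4.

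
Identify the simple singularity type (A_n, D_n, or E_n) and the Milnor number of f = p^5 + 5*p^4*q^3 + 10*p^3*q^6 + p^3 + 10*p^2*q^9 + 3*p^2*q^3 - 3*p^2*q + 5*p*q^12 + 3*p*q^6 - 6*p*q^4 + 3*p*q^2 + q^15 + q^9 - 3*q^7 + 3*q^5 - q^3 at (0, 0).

Type E_{8}, Milnor number mu = 8.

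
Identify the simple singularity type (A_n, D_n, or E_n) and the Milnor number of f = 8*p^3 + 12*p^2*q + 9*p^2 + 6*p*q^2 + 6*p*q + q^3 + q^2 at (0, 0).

Type A2, Milnor number mu = 2.

The Hessian of f at 0 has rank 1. Corank 1: A-series; mu = 2 gives A_2.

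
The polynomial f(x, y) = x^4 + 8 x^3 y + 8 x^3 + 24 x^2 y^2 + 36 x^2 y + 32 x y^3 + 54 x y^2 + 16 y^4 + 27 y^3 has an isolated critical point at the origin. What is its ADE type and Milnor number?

Type E_6, Milnor number mu = 6.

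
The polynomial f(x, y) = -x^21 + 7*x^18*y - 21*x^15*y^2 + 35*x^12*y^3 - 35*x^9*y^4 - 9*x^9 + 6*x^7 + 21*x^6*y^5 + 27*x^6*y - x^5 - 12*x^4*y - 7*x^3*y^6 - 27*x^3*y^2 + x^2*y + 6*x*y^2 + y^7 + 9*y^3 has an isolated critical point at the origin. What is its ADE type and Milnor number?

Type D_{8}, Milnor number mu = 8.

The Hessian of f at 0 has rank 0. Corank 2; j^3 = y*(x + 3*y)^2 has shape L^2 M (L != M), so D-series; mu = 8 gives D_8.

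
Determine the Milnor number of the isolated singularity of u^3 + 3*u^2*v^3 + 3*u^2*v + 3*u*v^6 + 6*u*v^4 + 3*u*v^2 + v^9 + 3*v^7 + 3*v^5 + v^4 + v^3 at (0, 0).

6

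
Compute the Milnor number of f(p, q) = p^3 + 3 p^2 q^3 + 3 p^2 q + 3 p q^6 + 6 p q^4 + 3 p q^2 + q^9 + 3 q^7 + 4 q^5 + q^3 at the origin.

8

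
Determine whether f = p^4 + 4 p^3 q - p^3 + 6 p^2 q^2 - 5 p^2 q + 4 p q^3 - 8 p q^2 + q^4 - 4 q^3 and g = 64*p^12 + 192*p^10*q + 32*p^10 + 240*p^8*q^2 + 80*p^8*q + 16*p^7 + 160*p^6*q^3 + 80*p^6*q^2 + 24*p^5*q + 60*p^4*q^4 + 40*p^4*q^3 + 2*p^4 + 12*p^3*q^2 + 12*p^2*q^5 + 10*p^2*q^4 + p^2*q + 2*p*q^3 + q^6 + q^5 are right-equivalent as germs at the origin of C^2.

No.

The Hessian of f at 0 has rank 0. Corank 2; j^3 = -(p + q)*(p + 2*q)^2 has shape L^2 M (L != M), so D-series; mu = 5 gives D_5. The Hessian of g at 0 has rank 0. Corank 2; j^3 = p^2*q has shape L^2 M (L != M), so D-series; mu = 7 gives D_7. f is D_5 but g is D_7, hence not right-equivalent.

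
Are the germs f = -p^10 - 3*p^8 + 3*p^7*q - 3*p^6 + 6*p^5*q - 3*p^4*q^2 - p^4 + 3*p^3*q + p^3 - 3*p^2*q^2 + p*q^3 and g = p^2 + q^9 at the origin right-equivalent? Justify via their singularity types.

No.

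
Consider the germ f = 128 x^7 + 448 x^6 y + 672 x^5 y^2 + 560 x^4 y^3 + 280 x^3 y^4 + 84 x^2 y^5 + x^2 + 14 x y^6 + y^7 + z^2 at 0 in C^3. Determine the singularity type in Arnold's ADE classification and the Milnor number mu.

The Hessian of f at 0 has rank 2. Corank 1: A-series; mu = 6 gives A_6.

Type A_{6}, Milnor number mu = 6.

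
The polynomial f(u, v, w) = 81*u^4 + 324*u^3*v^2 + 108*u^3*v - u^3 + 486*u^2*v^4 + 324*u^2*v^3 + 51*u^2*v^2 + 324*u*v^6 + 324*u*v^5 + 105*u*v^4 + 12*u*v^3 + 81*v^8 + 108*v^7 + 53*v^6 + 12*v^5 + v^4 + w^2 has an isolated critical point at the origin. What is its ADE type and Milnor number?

Type E6, Milnor number mu = 6.

The Hessian of f at 0 is [[0, 0, 0], [0, 0, 0], [0, 0, 2]] with rank 1, so corank 2. A Groebner basis of the Jacobian ideal J(f) in C{u,v,w} is {u^3, u^2*v, u^2/2 + u*v^2, -9*u^2/2 + v^3, w}; counting standard monomials gives mu = 6. Corank 2; j^3 = -u^3 is a perfect cube, so E-series; the 4-jet and mu = 6 give E_6.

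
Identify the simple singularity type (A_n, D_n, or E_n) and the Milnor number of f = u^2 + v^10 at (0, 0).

The Hessian of f at 0 is [[2, 0], [0, 0]] with rank 1, so corank 1. A Groebner basis of the Jacobian ideal J(f) in C{u,v} is {v^9, u}; counting standard monomials gives mu = 9. Corank 1: A-series; mu = 9 gives A_9.

Type A_{9}, Milnor number mu = 9.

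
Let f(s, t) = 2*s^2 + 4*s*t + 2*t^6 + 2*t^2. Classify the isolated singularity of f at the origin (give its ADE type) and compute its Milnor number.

The Hessian of f at 0 is [[4, 4], [4, 4]] with rank 1, so corank 1. A Groebner basis of the Jacobian ideal J(f) in C{s,t} is {t^5, s + t}; counting standard monomials gives mu = 5. Corank 1: A-series; mu = 5 gives A_5.

Type A5, Milnor number mu = 5.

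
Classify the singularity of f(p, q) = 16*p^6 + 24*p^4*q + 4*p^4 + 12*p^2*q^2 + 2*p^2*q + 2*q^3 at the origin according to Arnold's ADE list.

The Hessian of f at 0 has rank 0. Corank 2; j^3 = 2*q*(p^2 + q^2) splits into three distinct lines over C (the quadratic factor has nonzero discriminant), so D_4.

D_4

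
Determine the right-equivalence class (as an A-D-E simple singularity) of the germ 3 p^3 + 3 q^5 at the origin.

E_8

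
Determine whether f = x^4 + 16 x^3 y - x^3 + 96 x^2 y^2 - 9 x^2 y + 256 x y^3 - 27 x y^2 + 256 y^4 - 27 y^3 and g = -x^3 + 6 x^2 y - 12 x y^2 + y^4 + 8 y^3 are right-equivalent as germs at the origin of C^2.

Yes.

The Hessian of f at 0 is [[0, 0], [0, 0]] with rank 0, so corank 2. A Groebner basis of the Jacobian ideal J(f) in C{x,y} is {y^4, x*y^2 + 10*y^3/3, x^2 + 6*x*y + 9*y^2}; counting standard monomials gives mu = 6. Corank 2; j^3 = -(x + 3*y)^3 is a perfect cube, so E-series; the 4-jet and mu = 6 give E_6. The Hessian of g at 0 is [[0, 0], [0, 0]] with rank 0, so corank 2. A Groebner basis of the Jacobian ideal J(g) in C{x,y} is {y^3, x^2 - 4*x*y + 4*y^2}; counting standard monomials gives mu = 6. Corank 2; j^3 = -(x - 2*y)^3 is a perfect cube, so E-series; the 4-jet and mu = 6 give E_6. Both have type E_6, hence right-equivalent.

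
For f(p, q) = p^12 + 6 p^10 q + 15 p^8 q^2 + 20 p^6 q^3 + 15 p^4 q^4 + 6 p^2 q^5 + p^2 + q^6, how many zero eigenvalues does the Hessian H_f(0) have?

1

Hessian at 0 has rank 1.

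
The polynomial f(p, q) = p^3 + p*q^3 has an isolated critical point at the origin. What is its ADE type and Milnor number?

The Hessian of f at 0 is [[0, 0], [0, 0]] with rank 0, so corank 2. A Groebner basis of the Jacobian ideal J(f) in C{p,q} is {p^3, p*q^2, 3*p^2 + q^3}; counting standard monomials gives mu = 7. Corank 2; j^3 = p^3 is a perfect cube, so E-series; the 4-jet and mu = 7 give E_7.

Type E7, Milnor number mu = 7.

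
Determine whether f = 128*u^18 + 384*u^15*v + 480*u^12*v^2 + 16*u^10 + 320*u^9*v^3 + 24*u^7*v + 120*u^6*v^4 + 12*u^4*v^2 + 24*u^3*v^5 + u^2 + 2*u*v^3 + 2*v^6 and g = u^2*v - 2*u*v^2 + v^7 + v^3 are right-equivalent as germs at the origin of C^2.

The Hessian of f at 0 has rank 1. Corank 1: A-series; mu = 5 gives A_5. The Hessian of g at 0 has rank 0. Corank 2; j^3 = v*(u - v)^2 has shape L^2 M (L != M), so D-series; mu = 8 gives D_8. f is A_5 but g is D_8, hence not right-equivalent.

No.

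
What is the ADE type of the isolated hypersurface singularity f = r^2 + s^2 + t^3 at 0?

A2

The Hessian of f at 0 has rank 2. Corank 1: A-series; mu = 2 gives A_2.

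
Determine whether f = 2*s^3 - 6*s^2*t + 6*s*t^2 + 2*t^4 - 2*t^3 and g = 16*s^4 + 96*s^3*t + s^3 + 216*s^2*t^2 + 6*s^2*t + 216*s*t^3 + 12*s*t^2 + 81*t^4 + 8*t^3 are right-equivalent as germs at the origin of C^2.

The Hessian of f at 0 is [[0, 0], [0, 0]] with rank 0, so corank 2. A Groebner basis of the Jacobian ideal J(f) in C{s,t} is {t^3, s^2 - 2*s*t + t^2}; counting standard monomials gives mu = 6. Corank 2; j^3 = 2*(s - t)^3 is a perfect cube, so E-series; the 4-jet and mu = 6 give E_6. The Hessian of g at 0 is [[0, 0], [0, 0]] with rank 0, so corank 2. A Groebner basis of the Jacobian ideal J(g) in C{s,t} is {t^4, s*t^2 + 11*t^3/6, s^2 + 4*s*t + 4*t^2}; counting standard monomials gives mu = 6. Corank 2; j^3 = (s + 2*t)^3 is a perfect cube, so E-series; the 4-jet and mu = 6 give E_6. Both have type E_6, hence right-equivalent.

Yes.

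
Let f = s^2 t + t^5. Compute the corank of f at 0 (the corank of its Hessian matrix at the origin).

2

Hessian at 0 has rank 0.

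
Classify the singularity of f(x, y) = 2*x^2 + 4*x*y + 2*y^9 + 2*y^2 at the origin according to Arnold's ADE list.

The Hessian of f at 0 has rank 1. Corank 1: A-series; mu = 8 gives A_8.

A8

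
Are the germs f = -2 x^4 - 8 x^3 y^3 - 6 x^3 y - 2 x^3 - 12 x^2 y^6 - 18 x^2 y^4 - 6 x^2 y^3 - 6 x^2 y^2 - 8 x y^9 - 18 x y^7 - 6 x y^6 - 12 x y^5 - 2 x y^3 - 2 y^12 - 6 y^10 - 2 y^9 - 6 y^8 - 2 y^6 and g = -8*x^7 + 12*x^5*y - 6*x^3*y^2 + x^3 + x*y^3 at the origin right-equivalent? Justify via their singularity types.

The Hessian of f at 0 is [[0, 0], [0, 0]] with rank 0, so corank 2. A Groebner basis of the Jacobian ideal J(f) in C{x,y} is {3*x^2 + y^4 + y^3, x^3, x^2*y - x^2 - y^3/3, 2*x^2 + x*y^2 + 2*y^3/3}; counting standard monomials gives mu = 7. Corank 2; j^3 = -2*x^3 is a perfect cube, so E-series; the 4-jet and mu = 7 give E_7. The Hessian of g at 0 is [[0, 0], [0, 0]] with rank 0, so corank 2. A Groebner basis of the Jacobian ideal J(g) in C{x,y} is {x^3, x*y^2, 3*x^2 + y^3}; counting standard monomials gives mu = 7. Corank 2; j^3 = x^3 is a perfect cube, so E-series; the 4-jet and mu = 7 give E_7. Both have type E_7, hence right-equivalent.

Yes.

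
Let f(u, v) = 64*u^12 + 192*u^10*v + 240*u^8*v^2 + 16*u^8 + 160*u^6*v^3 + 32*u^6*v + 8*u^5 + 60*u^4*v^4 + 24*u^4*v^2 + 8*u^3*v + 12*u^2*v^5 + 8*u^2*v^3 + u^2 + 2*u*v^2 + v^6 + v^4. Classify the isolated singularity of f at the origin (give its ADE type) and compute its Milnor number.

Type A_5, Milnor number mu = 5.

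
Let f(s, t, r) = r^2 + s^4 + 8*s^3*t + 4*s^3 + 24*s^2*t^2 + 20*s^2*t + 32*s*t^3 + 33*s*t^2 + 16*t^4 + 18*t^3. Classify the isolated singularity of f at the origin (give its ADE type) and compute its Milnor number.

Type D_5, Milnor number mu = 5.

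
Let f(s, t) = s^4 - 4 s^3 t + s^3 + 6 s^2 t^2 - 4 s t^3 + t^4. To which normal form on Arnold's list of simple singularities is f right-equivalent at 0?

The Hessian of f at 0 has rank 0. Corank 2; j^3 = s^3 is a perfect cube, so E-series; the 4-jet and mu = 6 give E_6.

E6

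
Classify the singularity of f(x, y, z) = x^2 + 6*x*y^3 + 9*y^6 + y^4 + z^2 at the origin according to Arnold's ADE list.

The Hessian of f at 0 has rank 2. Corank 1: A-series; mu = 3 gives A_3.

A_{3}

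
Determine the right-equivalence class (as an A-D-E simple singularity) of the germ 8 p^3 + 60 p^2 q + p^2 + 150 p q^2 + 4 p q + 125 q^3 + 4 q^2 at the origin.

A_2

The Hessian of f at 0 is [[2, 4], [4, 8]] with rank 1, so corank 1. A Groebner basis of the Jacobian ideal J(f) in C{p,q} is {q^2, p + 2*q}; counting standard monomials gives mu = 2. Corank 1: A-series; mu = 2 gives A_2.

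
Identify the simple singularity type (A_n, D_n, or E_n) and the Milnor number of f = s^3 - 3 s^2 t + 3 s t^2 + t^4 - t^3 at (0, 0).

The Hessian of f at 0 has rank 0. Corank 2; j^3 = (s - t)^3 is a perfect cube, so E-series; the 4-jet and mu = 6 give E_6.

Type E_6, Milnor number mu = 6.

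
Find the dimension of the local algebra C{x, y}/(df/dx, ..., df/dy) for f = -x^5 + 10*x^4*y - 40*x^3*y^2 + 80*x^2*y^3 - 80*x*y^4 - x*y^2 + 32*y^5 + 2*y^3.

6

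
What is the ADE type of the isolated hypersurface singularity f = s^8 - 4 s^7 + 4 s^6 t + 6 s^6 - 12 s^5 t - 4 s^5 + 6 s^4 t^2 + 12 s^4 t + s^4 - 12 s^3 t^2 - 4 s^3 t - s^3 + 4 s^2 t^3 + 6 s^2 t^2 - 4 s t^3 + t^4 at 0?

The Hessian of f at 0 has rank 0. Corank 2; j^3 = -s^3 is a perfect cube, so E-series; the 4-jet and mu = 6 give E_6.

E_{6}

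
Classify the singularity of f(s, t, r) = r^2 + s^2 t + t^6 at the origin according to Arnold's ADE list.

The Hessian of f at 0 is [[0, 0, 0], [0, 0, 0], [0, 0, 2]] with rank 1, so corank 2. A Groebner basis of the Jacobian ideal J(f) in C{s,t,r} is {s^2/6 + t^5, s^3, s*t, r}; counting standard monomials gives mu = 7. Corank 2; j^3 = s^2*t has shape L^2 M (L != M), so D-series; mu = 7 gives D_7.

D_7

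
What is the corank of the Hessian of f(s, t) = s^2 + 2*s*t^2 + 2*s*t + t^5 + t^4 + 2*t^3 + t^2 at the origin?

1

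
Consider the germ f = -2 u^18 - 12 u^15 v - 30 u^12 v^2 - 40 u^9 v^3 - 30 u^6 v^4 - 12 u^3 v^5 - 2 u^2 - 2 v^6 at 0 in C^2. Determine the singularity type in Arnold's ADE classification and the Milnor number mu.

The Hessian of f at 0 is [[-4, 0], [0, 0]] with rank 1, so corank 1. A Groebner basis of the Jacobian ideal J(f) in C{u,v} is {v^5, u}; counting standard monomials gives mu = 5. Corank 1: A-series; mu = 5 gives A_5.

Type A_{5}, Milnor number mu = 5.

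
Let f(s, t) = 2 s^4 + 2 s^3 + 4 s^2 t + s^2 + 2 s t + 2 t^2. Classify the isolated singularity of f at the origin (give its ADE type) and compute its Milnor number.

The Hessian of f at 0 is [[2, 2], [2, 4]] with rank 2, so corank 0. A Groebner basis of the Jacobian ideal J(f) in C{s,t} is {s, t}; counting standard monomials gives mu = 1. Corank 0: nondegenerate Morse point, so A_1.

Type A_1, Milnor number mu = 1.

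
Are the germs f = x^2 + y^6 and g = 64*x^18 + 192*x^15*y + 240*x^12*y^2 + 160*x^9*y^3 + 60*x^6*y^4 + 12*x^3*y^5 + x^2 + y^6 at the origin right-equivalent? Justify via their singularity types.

Yes.

The Hessian of f at 0 has rank 1. Corank 1: A-series; mu = 5 gives A_5. The Hessian of g at 0 has rank 1. Corank 1: A-series; mu = 5 gives A_5. Both have type A_5, hence right-equivalent.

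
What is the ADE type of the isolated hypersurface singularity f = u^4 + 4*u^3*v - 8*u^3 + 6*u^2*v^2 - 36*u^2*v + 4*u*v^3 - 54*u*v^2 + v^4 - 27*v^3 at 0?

The Hessian of f at 0 is [[0, 0], [0, 0]] with rank 0, so corank 2. A Groebner basis of the Jacobian ideal J(f) in C{u,v} is {v^4, u*v^2 + 4*v^3/3, u^2 + 3*u*v + 9*v^2/4}; counting standard monomials gives mu = 6. Corank 2; j^3 = -(2*u + 3*v)^3 is a perfect cube, so E-series; the 4-jet and mu = 6 give E_6.

E_6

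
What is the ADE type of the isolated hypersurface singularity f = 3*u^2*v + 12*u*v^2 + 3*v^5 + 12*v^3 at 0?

The Hessian of f at 0 has rank 0. Corank 2; j^3 = 3*v*(u + 2*v)^2 has shape L^2 M (L != M), so D-series; mu = 6 gives D_6.

D6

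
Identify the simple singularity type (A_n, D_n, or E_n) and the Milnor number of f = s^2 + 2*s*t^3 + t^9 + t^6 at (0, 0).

Type A8, Milnor number mu = 8.

The Hessian of f at 0 is [[2, 0], [0, 0]] with rank 1, so corank 1. A Groebner basis of the Jacobian ideal J(f) in C{s,t} is {s^2*t^2, s^3, s + t^3}; counting standard monomials gives mu = 8. Corank 1: A-series; mu = 8 gives A_8.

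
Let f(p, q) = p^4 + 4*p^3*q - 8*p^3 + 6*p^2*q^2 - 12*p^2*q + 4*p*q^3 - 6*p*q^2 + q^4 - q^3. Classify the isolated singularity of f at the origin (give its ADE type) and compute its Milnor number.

Type E_{6}, Milnor number mu = 6.

The Hessian of f at 0 has rank 0. Corank 2; j^3 = -(2*p + q)^3 is a perfect cube, so E-series; the 4-jet and mu = 6 give E_6.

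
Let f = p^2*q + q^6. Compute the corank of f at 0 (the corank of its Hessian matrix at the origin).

2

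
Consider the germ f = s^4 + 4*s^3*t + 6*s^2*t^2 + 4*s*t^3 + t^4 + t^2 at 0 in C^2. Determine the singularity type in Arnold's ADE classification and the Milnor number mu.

Type A_3, Milnor number mu = 3.

The Hessian of f at 0 has rank 1. Corank 1: A-series; mu = 3 gives A_3.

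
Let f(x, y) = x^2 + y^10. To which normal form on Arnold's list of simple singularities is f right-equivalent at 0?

The Hessian of f at 0 has rank 1. Corank 1: A-series; mu = 9 gives A_9.

A_{9}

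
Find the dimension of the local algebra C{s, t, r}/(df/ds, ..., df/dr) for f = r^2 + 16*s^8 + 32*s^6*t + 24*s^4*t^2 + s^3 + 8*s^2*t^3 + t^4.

6

The Hessian of f at 0 is [[0, 0, 0], [0, 0, 0], [0, 0, 2]] with rank 1, so corank 2. A Groebner basis of the Jacobian ideal J(f) in C{s,t,r} is {t^3, s^2, r}; counting standard monomials gives mu = 6. Corank 2; j^3 = s^3 is a perfect cube, so E-series; the 4-jet and mu = 6 give E_6.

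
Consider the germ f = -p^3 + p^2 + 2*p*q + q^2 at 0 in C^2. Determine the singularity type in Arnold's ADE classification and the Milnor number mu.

The Hessian of f at 0 has rank 1. Corank 1: A-series; mu = 2 gives A_2.

Type A2, Milnor number mu = 2.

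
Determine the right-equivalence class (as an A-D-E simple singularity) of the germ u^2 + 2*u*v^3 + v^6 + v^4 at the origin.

The Hessian of f at 0 is [[2, 0], [0, 0]] with rank 1, so corank 1. A Groebner basis of the Jacobian ideal J(f) in C{u,v} is {v^3, u}; counting standard monomials gives mu = 3. Corank 1: A-series; mu = 3 gives A_3.

A3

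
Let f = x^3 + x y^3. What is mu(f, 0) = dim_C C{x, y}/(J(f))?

7

The Hessian of f at 0 is [[0, 0], [0, 0]] with rank 0, so corank 2. A Groebner basis of the Jacobian ideal J(f) in C{x,y} is {x^3, x*y^2, 3*x^2 + y^3}; counting standard monomials gives mu = 7. Corank 2; j^3 = x^3 is a perfect cube, so E-series; the 4-jet and mu = 7 give E_7.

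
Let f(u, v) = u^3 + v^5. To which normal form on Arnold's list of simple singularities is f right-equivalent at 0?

E_8

The Hessian of f at 0 has rank 0. Corank 2; j^3 = u^3 is a perfect cube, so E-series; the 5-jet and mu = 8 give E_8.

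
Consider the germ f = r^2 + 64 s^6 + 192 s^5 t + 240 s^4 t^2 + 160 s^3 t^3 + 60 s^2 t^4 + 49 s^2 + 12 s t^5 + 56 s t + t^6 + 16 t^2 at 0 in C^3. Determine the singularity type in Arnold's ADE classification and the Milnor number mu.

The Hessian of f at 0 is [[98, 56, 0], [56, 32, 0], [0, 0, 2]] with rank 2, so corank 1. A Groebner basis of the Jacobian ideal J(f) in C{s,t,r} is {t^5, s + 4*t/7, r}; counting standard monomials gives mu = 5. Corank 1: A-series; mu = 5 gives A_5.

Type A5, Milnor number mu = 5.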